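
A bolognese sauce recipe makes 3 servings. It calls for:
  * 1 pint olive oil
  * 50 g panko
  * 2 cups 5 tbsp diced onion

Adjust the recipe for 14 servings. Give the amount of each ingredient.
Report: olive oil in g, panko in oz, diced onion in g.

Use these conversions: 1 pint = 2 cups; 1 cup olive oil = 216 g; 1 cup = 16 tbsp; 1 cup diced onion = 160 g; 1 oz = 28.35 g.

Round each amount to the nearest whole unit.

olive oil: 2016 g; panko: 8 oz; diced onion: 1727 g

Scaling factor: 14/3.
olive oil: 1 pint × 14/3 × 2 cup/pint × 216 g/cup = 2016 g
panko: 50 g × 14/3 ÷ 28.35 g/oz ≈ 8 oz
diced onion: (2 cup + 5 tbsp = 2.3125 cup) × 14/3 × 160 g/cup ≈ 1727 g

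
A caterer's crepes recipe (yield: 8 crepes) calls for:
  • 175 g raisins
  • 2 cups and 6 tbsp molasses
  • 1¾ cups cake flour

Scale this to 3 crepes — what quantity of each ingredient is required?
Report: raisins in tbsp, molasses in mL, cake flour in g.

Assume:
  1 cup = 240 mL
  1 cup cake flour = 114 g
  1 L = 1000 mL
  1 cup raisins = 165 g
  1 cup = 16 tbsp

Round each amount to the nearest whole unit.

Scaling factor: 3/8 = 0.375.
raisins: 175 g × 3/8 ÷ 165 g/cup × 16 tbsp/cup ≈ 6 tbsp
molasses: (2 cup + 6 tbsp = 2.375 cup) × 3/8 × 240 mL/cup ≈ 214 mL
cake flour: 1.75 cup × 3/8 × 114 g/cup ≈ 75 g

raisins: 6 tbsp; molasses: 214 mL; cake flour: 75 g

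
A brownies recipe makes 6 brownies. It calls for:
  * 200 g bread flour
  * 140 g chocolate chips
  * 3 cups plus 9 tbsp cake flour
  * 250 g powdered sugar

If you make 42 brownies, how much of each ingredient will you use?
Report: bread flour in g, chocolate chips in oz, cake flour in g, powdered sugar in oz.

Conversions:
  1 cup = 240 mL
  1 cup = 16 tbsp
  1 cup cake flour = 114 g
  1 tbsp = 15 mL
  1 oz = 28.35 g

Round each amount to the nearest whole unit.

Scaling factor: 42/6 = 7.
bread flour: 200 g × 7 = 1400 g
chocolate chips: 140 g × 7 ÷ 28.35 g/oz ≈ 35 oz
cake flour: (3 cup + 9 tbsp = 3.5625 cup) × 7 × 114 g/cup ≈ 2843 g
powdered sugar: 250 g × 7 ÷ 28.35 g/oz ≈ 62 oz

bread flour: 1400 g; chocolate chips: 35 oz; cake flour: 2843 g; powdered sugar: 62 oz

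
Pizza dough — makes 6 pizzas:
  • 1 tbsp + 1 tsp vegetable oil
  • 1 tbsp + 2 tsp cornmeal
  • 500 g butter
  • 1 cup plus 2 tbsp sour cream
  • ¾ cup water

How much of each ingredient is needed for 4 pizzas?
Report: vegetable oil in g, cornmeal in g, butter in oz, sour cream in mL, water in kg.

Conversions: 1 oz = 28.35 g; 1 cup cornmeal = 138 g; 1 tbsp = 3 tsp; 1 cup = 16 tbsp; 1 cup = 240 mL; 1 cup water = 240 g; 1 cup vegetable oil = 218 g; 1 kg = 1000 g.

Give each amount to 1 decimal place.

vegetable oil: 12.1 g; cornmeal: 9.6 g; butter: 11.8 oz; sour cream: 180.0 mL; water: 0.1 kg

Scaling factor: 4/6 = 2/3.
vegetable oil: (1 tbsp + 1 tsp = 4/3 tbsp) × 2/3 ÷ 16 tbsp/cup × 218 g/cup ≈ 12.1 g
cornmeal: (1 tbsp + 2 tsp = 5/3 tbsp) × 2/3 ÷ 16 tbsp/cup × 138 g/cup ≈ 9.6 g
butter: 500 g × 2/3 ÷ 28.35 g/oz ≈ 11.8 oz
sour cream: (1 cup + 2 tbsp = 1.125 cup) × 2/3 × 240 mL/cup = 180.0 mL
water: 0.75 cup × 2/3 × 240 g/cup ÷ 1000 g/kg ≈ 0.1 kg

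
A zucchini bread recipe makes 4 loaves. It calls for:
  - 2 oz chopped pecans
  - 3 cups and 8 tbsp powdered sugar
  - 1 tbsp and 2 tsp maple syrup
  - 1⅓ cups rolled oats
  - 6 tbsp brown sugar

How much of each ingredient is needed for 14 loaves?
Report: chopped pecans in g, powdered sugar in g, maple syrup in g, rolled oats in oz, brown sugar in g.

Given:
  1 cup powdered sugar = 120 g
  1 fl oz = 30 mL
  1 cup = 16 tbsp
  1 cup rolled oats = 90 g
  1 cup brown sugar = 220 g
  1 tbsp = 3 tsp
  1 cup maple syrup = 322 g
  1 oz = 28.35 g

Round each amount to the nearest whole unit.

Scaling factor: 14/4 = 7/2 = 3.5.
chopped pecans: 2 oz × 7/2 × 28.35 g/oz ≈ 198 g
powdered sugar: (3 cup + 8 tbsp = 3.5 cup) × 7/2 × 120 g/cup = 1470 g
maple syrup: (1 tbsp + 2 tsp = 5/3 tbsp) × 7/2 ÷ 16 tbsp/cup × 322 g/cup ≈ 117 g
rolled oats: 4/3 cup × 7/2 × 90 g/cup ÷ 28.35 g/oz ≈ 15 oz
brown sugar: 6 tbsp × 7/2 ÷ 16 tbsp/cup × 220 g/cup ≈ 289 g

chopped pecans: 198 g; powdered sugar: 1470 g; maple syrup: 117 g; rolled oats: 15 oz; brown sugar: 289 g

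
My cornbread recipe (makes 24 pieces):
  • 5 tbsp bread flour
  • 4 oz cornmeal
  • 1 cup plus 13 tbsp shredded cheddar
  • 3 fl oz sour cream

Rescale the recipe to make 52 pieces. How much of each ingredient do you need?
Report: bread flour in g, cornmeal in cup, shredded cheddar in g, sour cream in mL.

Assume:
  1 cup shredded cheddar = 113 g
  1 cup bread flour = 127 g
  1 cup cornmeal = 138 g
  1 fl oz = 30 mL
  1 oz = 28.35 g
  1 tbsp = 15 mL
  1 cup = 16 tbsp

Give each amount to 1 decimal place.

Scaling factor: 52/24 = 13/6.
bread flour: 5 tbsp × 13/6 ÷ 16 tbsp/cup × 127 g/cup ≈ 86.0 g
cornmeal: 4 oz × 13/6 × 28.35 g/oz ÷ 138 g/cup ≈ 1.8 cup
shredded cheddar: (1 cup + 13 tbsp = 1.8125 cup) × 13/6 × 113 g/cup ≈ 443.8 g
sour cream: 3 fl oz × 13/6 × 30 mL/fl oz = 195.0 mL

bread flour: 86.0 g; cornmeal: 1.8 cup; shredded cheddar: 443.8 g; sour cream: 195.0 mL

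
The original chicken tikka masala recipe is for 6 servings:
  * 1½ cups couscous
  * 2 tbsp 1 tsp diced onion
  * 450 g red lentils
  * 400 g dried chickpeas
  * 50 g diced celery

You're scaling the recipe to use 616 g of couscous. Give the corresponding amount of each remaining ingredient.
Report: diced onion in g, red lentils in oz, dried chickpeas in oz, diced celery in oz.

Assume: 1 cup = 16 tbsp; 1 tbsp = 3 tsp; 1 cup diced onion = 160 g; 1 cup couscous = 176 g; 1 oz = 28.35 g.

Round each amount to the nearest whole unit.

The original recipe has 264 g of couscous, so the scaling factor is 616 ÷ 264 = 7/3.
diced onion: (2 tbsp + 1 tsp = 7/3 tbsp) × 7/3 ÷ 16 tbsp/cup × 160 g/cup ≈ 54 g
red lentils: 450 g × 7/3 ÷ 28.35 g/oz ≈ 37 oz
dried chickpeas: 400 g × 7/3 ÷ 28.35 g/oz ≈ 33 oz
diced celery: 50 g × 7/3 ÷ 28.35 g/oz ≈ 4 oz

diced onion: 54 g; red lentils: 37 oz; dried chickpeas: 33 oz; diced celery: 4 oz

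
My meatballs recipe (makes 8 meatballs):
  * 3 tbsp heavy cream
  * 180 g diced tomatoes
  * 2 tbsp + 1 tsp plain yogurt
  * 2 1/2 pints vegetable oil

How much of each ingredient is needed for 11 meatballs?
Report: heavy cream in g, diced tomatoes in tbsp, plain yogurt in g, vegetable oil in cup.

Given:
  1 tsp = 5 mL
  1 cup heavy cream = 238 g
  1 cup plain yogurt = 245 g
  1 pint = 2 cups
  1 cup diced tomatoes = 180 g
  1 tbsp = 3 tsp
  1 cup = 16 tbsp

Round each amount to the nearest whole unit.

Scaling factor: 11/8 = 1.375.
heavy cream: 3 tbsp × 11/8 ÷ 16 tbsp/cup × 238 g/cup ≈ 61 g
diced tomatoes: 180 g × 11/8 ÷ 180 g/cup × 16 tbsp/cup = 22 tbsp
plain yogurt: (2 tbsp + 1 tsp = 7/3 tbsp) × 11/8 ÷ 16 tbsp/cup × 245 g/cup ≈ 49 g
vegetable oil: 2.5 pint × 11/8 × 2 cup/pint ≈ 7 cup

heavy cream: 61 g; diced tomatoes: 22 tbsp; plain yogurt: 49 g; vegetable oil: 7 cup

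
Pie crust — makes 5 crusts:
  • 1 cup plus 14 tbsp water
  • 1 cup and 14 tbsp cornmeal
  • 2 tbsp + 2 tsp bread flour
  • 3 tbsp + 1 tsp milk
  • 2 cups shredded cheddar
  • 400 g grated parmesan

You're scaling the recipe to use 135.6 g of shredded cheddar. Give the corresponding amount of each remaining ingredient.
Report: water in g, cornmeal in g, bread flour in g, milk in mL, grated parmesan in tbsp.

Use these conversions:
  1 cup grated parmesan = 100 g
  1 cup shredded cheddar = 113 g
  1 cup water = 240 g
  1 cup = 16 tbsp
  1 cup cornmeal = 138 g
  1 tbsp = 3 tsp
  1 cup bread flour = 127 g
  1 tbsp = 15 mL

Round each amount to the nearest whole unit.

water: 270 g; cornmeal: 155 g; bread flour: 13 g; milk: 30 mL; grated parmesan: 38 tbsp

The original recipe has 226 g of shredded cheddar, so the scaling factor is 135.6 ÷ 226 = 3/5 = 0.6.
water: (1 cup + 14 tbsp = 1.875 cup) × 3/5 × 240 g/cup = 270 g
cornmeal: (1 cup + 14 tbsp = 1.875 cup) × 3/5 × 138 g/cup ≈ 155 g
bread flour: (2 tbsp + 2 tsp = 8/3 tbsp) × 3/5 ÷ 16 tbsp/cup × 127 g/cup ≈ 13 g
milk: (3 tbsp + 1 tsp = 10/3 tbsp) × 3/5 × 15 mL/tbsp = 30 mL
grated parmesan: 400 g × 3/5 ÷ 100 g/cup × 16 tbsp/cup ≈ 38 tbsp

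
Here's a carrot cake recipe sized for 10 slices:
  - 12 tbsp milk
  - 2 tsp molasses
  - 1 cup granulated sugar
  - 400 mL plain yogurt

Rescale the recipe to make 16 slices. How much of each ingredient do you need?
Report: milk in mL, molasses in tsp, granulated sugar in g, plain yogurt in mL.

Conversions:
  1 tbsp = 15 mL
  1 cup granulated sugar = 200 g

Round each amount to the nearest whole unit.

milk: 288 mL; molasses: 3 tsp; granulated sugar: 320 g; plain yogurt: 640 mL

Scaling factor: 16/10 = 8/5 = 1.6.
milk: 12 tbsp × 8/5 × 15 mL/tbsp = 288 mL
molasses: 2 tsp × 8/5 ≈ 3 tsp
granulated sugar: 1 cup × 8/5 × 200 g/cup = 320 g
plain yogurt: 400 mL × 8/5 = 640 mL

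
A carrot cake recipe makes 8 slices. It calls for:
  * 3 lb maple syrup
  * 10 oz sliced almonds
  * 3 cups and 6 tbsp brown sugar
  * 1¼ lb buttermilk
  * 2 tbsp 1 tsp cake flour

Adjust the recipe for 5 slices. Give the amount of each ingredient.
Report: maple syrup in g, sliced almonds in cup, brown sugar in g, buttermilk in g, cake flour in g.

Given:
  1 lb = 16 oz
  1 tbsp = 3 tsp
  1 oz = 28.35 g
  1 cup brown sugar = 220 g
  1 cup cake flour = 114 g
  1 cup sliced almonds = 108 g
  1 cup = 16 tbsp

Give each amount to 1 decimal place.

Scaling factor: 5/8 = 0.625.
maple syrup: 3 lb × 5/8 × 16 oz/lb × 28.35 g/oz = 850.5 g
sliced almonds: 10 oz × 5/8 × 28.35 g/oz ÷ 108 g/cup ≈ 1.6 cup
brown sugar: (3 cup + 6 tbsp = 3.375 cup) × 5/8 × 220 g/cup ≈ 464.1 g
buttermilk: 1.25 lb × 5/8 × 16 oz/lb × 28.35 g/oz ≈ 354.4 g
cake flour: (2 tbsp + 1 tsp = 7/3 tbsp) × 5/8 ÷ 16 tbsp/cup × 114 g/cup ≈ 10.4 g

maple syrup: 850.5 g; sliced almonds: 1.6 cup; brown sugar: 464.1 g; buttermilk: 354.4 g; cake flour: 10.4 g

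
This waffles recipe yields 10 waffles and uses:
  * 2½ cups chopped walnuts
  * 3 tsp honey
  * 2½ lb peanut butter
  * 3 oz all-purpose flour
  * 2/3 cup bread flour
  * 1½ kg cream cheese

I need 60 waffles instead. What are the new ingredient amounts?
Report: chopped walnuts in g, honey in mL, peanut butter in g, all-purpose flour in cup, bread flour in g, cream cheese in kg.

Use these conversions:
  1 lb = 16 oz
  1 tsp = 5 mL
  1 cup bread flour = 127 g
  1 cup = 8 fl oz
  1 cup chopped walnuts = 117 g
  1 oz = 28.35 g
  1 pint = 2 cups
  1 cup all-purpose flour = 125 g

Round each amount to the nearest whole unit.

chopped walnuts: 1755 g; honey: 90 mL; peanut butter: 6804 g; all-purpose flour: 4 cup; bread flour: 508 g; cream cheese: 9 kg

Scaling factor: 60/10 = 6.
chopped walnuts: 2.5 cup × 6 × 117 g/cup = 1755 g
honey: 3 tsp × 6 × 5 mL/tsp = 90 mL
peanut butter: 2.5 lb × 6 × 16 oz/lb × 28.35 g/oz = 6804 g
all-purpose flour: 3 oz × 6 × 28.35 g/oz ÷ 125 g/cup ≈ 4 cup
bread flour: 2/3 cup × 6 × 127 g/cup = 508 g
cream cheese: 1.5 kg × 6 = 9 kg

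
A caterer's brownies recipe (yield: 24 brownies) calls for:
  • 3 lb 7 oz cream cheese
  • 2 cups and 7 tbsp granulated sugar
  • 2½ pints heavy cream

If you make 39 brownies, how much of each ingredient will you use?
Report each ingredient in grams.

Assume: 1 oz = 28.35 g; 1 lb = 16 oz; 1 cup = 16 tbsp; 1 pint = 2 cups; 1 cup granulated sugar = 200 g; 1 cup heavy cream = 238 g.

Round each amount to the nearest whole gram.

cream cheese: 2534 g; granulated sugar: 792 g; heavy cream: 1934 g

Scaling factor: 39/24 = 13/8 = 1.625.
cream cheese: (3 lb + 7 oz = 3.4375 lb) × 13/8 × 16 oz/lb × 28.35 g/oz ≈ 2534 g
granulated sugar: (2 cup + 7 tbsp = 2.4375 cup) × 13/8 × 200 g/cup ≈ 792 g
heavy cream: 2.5 pint × 13/8 × 2 cup/pint × 238 g/cup ≈ 1934 g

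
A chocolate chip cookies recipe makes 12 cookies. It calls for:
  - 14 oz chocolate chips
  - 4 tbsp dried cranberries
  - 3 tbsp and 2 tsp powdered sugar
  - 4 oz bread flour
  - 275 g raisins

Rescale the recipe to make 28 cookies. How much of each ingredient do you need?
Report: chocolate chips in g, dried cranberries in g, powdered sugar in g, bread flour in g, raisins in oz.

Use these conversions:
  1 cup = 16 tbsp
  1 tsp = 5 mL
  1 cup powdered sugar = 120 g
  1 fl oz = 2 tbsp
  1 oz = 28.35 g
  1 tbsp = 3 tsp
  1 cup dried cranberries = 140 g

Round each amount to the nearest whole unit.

chocolate chips: 926 g; dried cranberries: 82 g; powdered sugar: 64 g; bread flour: 265 g; raisins: 23 oz

Scaling factor: 28/12 = 7/3.
chocolate chips: 14 oz × 7/3 × 28.35 g/oz ≈ 926 g
dried cranberries: 4 tbsp × 7/3 ÷ 16 tbsp/cup × 140 g/cup ≈ 82 g
powdered sugar: (3 tbsp + 2 tsp = 11/3 tbsp) × 7/3 ÷ 16 tbsp/cup × 120 g/cup ≈ 64 g
bread flour: 4 oz × 7/3 × 28.35 g/oz ≈ 265 g
raisins: 275 g × 7/3 ÷ 28.35 g/oz ≈ 23 oz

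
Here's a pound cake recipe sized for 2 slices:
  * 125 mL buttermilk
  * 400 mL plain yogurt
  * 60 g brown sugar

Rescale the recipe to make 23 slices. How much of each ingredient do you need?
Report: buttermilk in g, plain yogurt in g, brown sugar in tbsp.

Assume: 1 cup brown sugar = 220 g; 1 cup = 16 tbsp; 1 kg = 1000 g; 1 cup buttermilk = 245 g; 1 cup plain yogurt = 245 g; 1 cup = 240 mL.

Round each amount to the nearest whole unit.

Scaling factor: 23/2 = 11.5.
buttermilk: 125 mL × 23/2 ÷ 240 mL/cup × 245 g/cup ≈ 1467 g
plain yogurt: 400 mL × 23/2 ÷ 240 mL/cup × 245 g/cup ≈ 4696 g
brown sugar: 60 g × 23/2 ÷ 220 g/cup × 16 tbsp/cup ≈ 50 tbsp

buttermilk: 1467 g; plain yogurt: 4696 g; brown sugar: 50 tbsp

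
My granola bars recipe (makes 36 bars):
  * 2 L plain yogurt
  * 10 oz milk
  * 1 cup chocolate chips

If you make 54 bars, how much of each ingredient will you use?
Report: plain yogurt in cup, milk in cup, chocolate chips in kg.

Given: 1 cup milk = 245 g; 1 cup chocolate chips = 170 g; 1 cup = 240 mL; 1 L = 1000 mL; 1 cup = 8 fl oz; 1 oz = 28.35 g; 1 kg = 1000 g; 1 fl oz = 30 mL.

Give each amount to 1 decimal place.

plain yogurt: 12.5 cup; milk: 1.7 cup; chocolate chips: 0.3 kg

Scaling factor: 54/36 = 3/2 = 1.5.
plain yogurt: 2 L × 3/2 × 1000 mL/L ÷ 240 mL/cup = 12.5 cup
milk: 10 oz × 3/2 × 28.35 g/oz ÷ 245 g/cup ≈ 1.7 cup
chocolate chips: 1 cup × 3/2 × 170 g/cup ÷ 1000 g/kg ≈ 0.3 kg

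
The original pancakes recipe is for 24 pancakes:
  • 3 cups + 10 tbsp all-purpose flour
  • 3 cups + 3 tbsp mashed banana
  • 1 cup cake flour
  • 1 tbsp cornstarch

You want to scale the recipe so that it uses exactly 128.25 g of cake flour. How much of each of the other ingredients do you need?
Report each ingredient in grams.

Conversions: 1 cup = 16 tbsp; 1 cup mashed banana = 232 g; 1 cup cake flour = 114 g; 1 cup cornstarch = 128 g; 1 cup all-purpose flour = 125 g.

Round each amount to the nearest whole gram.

all-purpose flour: 510 g; mashed banana: 832 g; cornstarch: 9 g

The original recipe has 114 g of cake flour, so the scaling factor is 128.25 ÷ 114 = 9/8 = 1.125.
all-purpose flour: (3 cup + 10 tbsp = 3.625 cup) × 9/8 × 125 g/cup ≈ 510 g
mashed banana: (3 cup + 3 tbsp = 3.1875 cup) × 9/8 × 232 g/cup ≈ 832 g
cornstarch: 1 tbsp × 9/8 ÷ 16 tbsp/cup × 128 g/cup = 9 g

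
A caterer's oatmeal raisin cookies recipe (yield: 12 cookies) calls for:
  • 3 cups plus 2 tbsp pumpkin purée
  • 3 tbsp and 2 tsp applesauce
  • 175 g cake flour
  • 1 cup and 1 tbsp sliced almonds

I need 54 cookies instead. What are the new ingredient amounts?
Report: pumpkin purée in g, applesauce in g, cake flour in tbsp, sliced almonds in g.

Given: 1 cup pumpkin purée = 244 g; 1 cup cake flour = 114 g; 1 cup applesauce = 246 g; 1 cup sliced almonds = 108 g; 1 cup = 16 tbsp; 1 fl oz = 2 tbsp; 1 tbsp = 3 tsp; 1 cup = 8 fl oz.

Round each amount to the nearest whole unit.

Scaling factor: 54/12 = 9/2 = 4.5.
pumpkin purée: (3 cup + 2 tbsp = 3.125 cup) × 9/2 × 244 g/cup ≈ 3431 g
applesauce: (3 tbsp + 2 tsp = 11/3 tbsp) × 9/2 ÷ 16 tbsp/cup × 246 g/cup ≈ 254 g
cake flour: 175 g × 9/2 ÷ 114 g/cup × 16 tbsp/cup ≈ 111 tbsp
sliced almonds: (1 cup + 1 tbsp = 1.0625 cup) × 9/2 × 108 g/cup ≈ 516 g

pumpkin purée: 3431 g; applesauce: 254 g; cake flour: 111 tbsp; sliced almonds: 516 g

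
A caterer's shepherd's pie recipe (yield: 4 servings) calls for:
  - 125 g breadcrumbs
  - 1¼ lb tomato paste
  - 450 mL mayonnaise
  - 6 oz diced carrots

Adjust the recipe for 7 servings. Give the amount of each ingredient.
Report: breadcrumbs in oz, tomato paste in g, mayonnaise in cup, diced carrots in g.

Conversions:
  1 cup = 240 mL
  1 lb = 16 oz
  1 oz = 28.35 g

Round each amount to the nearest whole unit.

breadcrumbs: 8 oz; tomato paste: 992 g; mayonnaise: 3 cup; diced carrots: 298 g

Scaling factor: 7/4 = 1.75.
breadcrumbs: 125 g × 7/4 ÷ 28.35 g/oz ≈ 8 oz
tomato paste: 1.25 lb × 7/4 × 16 oz/lb × 28.35 g/oz ≈ 992 g
mayonnaise: 450 mL × 7/4 ÷ 240 mL/cup ≈ 3 cup
diced carrots: 6 oz × 7/4 × 28.35 g/oz ≈ 298 g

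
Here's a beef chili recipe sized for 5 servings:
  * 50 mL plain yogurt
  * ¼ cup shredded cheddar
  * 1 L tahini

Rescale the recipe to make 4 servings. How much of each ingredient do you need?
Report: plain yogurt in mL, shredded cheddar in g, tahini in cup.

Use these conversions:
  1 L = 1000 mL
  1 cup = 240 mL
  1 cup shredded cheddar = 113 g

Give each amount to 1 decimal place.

plain yogurt: 40.0 mL; shredded cheddar: 22.6 g; tahini: 3.3 cup

Scaling factor: 4/5 = 0.8.
plain yogurt: 50 mL × 4/5 = 40.0 mL
shredded cheddar: 0.25 cup × 4/5 × 113 g/cup = 22.6 g
tahini: 1 L × 4/5 × 1000 mL/L ÷ 240 mL/cup ≈ 3.3 cup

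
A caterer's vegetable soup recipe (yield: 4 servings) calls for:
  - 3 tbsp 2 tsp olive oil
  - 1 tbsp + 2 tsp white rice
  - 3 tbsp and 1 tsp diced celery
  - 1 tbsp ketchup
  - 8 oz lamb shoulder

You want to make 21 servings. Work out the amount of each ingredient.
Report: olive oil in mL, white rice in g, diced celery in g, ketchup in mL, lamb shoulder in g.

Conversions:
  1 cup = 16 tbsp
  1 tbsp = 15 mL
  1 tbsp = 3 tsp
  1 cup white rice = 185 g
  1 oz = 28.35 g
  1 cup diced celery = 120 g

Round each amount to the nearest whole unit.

olive oil: 289 mL; white rice: 101 g; diced celery: 131 g; ketchup: 79 mL; lamb shoulder: 1191 g

Scaling factor: 21/4 = 5.25.
olive oil: (3 tbsp + 2 tsp = 11/3 tbsp) × 21/4 × 15 mL/tbsp ≈ 289 mL
white rice: (1 tbsp + 2 tsp = 5/3 tbsp) × 21/4 ÷ 16 tbsp/cup × 185 g/cup ≈ 101 g
diced celery: (3 tbsp + 1 tsp = 10/3 tbsp) × 21/4 ÷ 16 tbsp/cup × 120 g/cup ≈ 131 g
ketchup: 1 tbsp × 21/4 × 15 mL/tbsp ≈ 79 mL
lamb shoulder: 8 oz × 21/4 × 28.35 g/oz ≈ 1191 g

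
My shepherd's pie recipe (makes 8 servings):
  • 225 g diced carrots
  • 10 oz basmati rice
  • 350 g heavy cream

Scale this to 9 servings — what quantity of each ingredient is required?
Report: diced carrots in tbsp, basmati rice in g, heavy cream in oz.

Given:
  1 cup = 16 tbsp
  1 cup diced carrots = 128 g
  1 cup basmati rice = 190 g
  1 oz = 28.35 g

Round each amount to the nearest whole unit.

Scaling factor: 9/8 = 1.125.
diced carrots: 225 g × 9/8 ÷ 128 g/cup × 16 tbsp/cup ≈ 32 tbsp
basmati rice: 10 oz × 9/8 × 28.35 g/oz ≈ 319 g
heavy cream: 350 g × 9/8 ÷ 28.35 g/oz ≈ 14 oz

diced carrots: 32 tbsp; basmati rice: 319 g; heavy cream: 14 oz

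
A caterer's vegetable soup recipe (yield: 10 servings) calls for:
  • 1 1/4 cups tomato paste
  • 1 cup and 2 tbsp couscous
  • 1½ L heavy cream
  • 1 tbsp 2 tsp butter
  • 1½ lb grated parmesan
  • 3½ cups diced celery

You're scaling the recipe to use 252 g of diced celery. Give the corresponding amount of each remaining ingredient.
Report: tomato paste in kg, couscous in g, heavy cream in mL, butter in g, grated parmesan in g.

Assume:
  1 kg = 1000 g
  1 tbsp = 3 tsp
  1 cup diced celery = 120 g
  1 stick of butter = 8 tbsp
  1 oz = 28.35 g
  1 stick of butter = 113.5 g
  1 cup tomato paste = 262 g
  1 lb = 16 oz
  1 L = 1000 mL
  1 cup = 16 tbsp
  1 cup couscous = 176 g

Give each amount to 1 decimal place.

The original recipe has 420 g of diced celery, so the scaling factor is 252 ÷ 420 = 3/5 = 0.6.
tomato paste: 1.25 cup × 3/5 × 262 g/cup ÷ 1000 g/kg ≈ 0.2 kg
couscous: (1 cup + 2 tbsp = 1.125 cup) × 3/5 × 176 g/cup = 118.8 g
heavy cream: 1.5 L × 3/5 × 1000 mL/L = 900.0 mL
butter: (1 tbsp + 2 tsp = 5/3 tbsp) × 3/5 ÷ 8 tbsp/stick × 113.5 g/stick ≈ 14.2 g
grated parmesan: 1.5 lb × 3/5 × 16 oz/lb × 28.35 g/oz ≈ 408.2 g

tomato paste: 0.2 kg; couscous: 118.8 g; heavy cream: 900.0 mL; butter: 14.2 g; grated parmesan: 408.2 g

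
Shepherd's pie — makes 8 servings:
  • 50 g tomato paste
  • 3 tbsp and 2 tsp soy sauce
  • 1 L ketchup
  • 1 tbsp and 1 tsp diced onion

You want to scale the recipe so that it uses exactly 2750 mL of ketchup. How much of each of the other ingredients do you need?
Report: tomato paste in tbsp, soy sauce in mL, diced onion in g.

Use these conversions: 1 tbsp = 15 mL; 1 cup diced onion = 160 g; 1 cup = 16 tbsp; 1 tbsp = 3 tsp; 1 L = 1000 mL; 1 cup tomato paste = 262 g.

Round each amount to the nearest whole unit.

tomato paste: 8 tbsp; soy sauce: 151 mL; diced onion: 37 g

The original recipe has 1000 mL of ketchup, so the scaling factor is 2750 ÷ 1000 = 11/4 = 2.75.
tomato paste: 50 g × 11/4 ÷ 262 g/cup × 16 tbsp/cup ≈ 8 tbsp
soy sauce: (3 tbsp + 2 tsp = 11/3 tbsp) × 11/4 × 15 mL/tbsp ≈ 151 mL
diced onion: (1 tbsp + 1 tsp = 4/3 tbsp) × 11/4 ÷ 16 tbsp/cup × 160 g/cup ≈ 37 g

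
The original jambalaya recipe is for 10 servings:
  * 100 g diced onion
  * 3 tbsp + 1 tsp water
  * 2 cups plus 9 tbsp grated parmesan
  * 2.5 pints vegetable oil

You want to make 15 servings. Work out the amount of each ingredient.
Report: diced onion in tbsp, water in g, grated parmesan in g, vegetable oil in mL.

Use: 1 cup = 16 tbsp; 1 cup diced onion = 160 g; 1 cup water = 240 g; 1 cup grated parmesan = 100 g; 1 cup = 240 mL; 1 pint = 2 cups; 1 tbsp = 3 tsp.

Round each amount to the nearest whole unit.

Scaling factor: 15/10 = 3/2 = 1.5.
diced onion: 100 g × 3/2 ÷ 160 g/cup × 16 tbsp/cup = 15 tbsp
water: (3 tbsp + 1 tsp = 10/3 tbsp) × 3/2 ÷ 16 tbsp/cup × 240 g/cup = 75 g
grated parmesan: (2 cup + 9 tbsp = 2.5625 cup) × 3/2 × 100 g/cup ≈ 384 g
vegetable oil: 2.5 pint × 3/2 × 2 cup/pint × 240 mL/cup = 1800 mL

diced onion: 15 tbsp; water: 75 g; grated parmesan: 384 g; vegetable oil: 1800 mL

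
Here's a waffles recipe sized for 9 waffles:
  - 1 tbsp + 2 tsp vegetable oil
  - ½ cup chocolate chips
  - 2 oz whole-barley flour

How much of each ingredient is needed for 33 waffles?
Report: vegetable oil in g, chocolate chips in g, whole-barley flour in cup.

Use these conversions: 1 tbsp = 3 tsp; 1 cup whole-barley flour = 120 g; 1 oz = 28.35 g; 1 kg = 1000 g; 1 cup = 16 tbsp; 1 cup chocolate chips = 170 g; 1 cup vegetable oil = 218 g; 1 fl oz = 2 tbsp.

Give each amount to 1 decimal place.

vegetable oil: 83.3 g; chocolate chips: 311.7 g; whole-barley flour: 1.7 cup

Scaling factor: 33/9 = 11/3.
vegetable oil: (1 tbsp + 2 tsp = 5/3 tbsp) × 11/3 ÷ 16 tbsp/cup × 218 g/cup ≈ 83.3 g
chocolate chips: 0.5 cup × 11/3 × 170 g/cup ≈ 311.7 g
whole-barley flour: 2 oz × 11/3 × 28.35 g/oz ÷ 120 g/cup ≈ 1.7 cup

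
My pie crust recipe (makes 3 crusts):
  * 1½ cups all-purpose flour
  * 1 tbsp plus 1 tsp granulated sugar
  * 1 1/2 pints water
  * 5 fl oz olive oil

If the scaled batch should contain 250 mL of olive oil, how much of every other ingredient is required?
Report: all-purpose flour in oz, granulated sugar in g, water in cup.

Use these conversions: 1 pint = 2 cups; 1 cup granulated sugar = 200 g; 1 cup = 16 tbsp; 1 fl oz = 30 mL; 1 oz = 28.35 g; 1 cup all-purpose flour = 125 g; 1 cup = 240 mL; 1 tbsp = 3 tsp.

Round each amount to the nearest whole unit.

all-purpose flour: 11 oz; granulated sugar: 28 g; water: 5 cup

The original recipe has 150 mL of olive oil, so the scaling factor is 250 ÷ 150 = 5/3.
all-purpose flour: 1.5 cup × 5/3 × 125 g/cup ÷ 28.35 g/oz ≈ 11 oz
granulated sugar: (1 tbsp + 1 tsp = 4/3 tbsp) × 5/3 ÷ 16 tbsp/cup × 200 g/cup ≈ 28 g
water: 1.5 pint × 5/3 × 2 cup/pint = 5 cup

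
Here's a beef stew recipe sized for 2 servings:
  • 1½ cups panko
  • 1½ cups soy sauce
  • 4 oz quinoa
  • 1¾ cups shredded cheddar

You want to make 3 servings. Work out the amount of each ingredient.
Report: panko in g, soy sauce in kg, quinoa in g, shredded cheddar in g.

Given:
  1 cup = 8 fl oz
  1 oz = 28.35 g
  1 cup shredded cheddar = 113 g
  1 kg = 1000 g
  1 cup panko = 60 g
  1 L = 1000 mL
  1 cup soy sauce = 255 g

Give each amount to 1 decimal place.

Scaling factor: 3/2 = 1.5.
panko: 1.5 cup × 3/2 × 60 g/cup = 135.0 g
soy sauce: 1.5 cup × 3/2 × 255 g/cup ÷ 1000 g/kg ≈ 0.6 kg
quinoa: 4 oz × 3/2 × 28.35 g/oz = 170.1 g
shredded cheddar: 1.75 cup × 3/2 × 113 g/cup ≈ 296.6 g

panko: 135.0 g; soy sauce: 0.6 kg; quinoa: 170.1 g; shredded cheddar: 296.6 g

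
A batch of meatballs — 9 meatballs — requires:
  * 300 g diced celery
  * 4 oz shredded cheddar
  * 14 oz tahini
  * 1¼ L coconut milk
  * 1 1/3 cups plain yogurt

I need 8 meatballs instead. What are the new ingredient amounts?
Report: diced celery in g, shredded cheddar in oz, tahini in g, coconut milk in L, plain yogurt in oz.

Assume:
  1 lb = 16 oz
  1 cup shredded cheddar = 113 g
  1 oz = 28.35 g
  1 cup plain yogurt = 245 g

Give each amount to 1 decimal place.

diced celery: 266.7 g; shredded cheddar: 3.6 oz; tahini: 352.8 g; coconut milk: 1.1 L; plain yogurt: 10.2 oz

Scaling factor: 8/9.
diced celery: 300 g × 8/9 ≈ 266.7 g
shredded cheddar: 4 oz × 8/9 ≈ 3.6 oz
tahini: 14 oz × 8/9 × 28.35 g/oz = 352.8 g
coconut milk: 1.25 L × 8/9 ≈ 1.1 L
plain yogurt: 4/3 cup × 8/9 × 245 g/cup ÷ 28.35 g/oz ≈ 10.2 oz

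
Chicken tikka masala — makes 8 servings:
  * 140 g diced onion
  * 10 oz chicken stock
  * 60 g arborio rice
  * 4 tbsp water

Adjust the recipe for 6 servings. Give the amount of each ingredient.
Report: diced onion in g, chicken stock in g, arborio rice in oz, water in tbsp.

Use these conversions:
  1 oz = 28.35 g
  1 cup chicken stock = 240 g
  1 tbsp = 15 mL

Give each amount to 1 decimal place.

Scaling factor: 6/8 = 3/4 = 0.75.
diced onion: 140 g × 3/4 = 105.0 g
chicken stock: 10 oz × 3/4 × 28.35 g/oz ≈ 212.6 g
arborio rice: 60 g × 3/4 ÷ 28.35 g/oz ≈ 1.6 oz
water: 4 tbsp × 3/4 = 3.0 tbsp

diced onion: 105.0 g; chicken stock: 212.6 g; arborio rice: 1.6 oz; water: 3.0 tbsp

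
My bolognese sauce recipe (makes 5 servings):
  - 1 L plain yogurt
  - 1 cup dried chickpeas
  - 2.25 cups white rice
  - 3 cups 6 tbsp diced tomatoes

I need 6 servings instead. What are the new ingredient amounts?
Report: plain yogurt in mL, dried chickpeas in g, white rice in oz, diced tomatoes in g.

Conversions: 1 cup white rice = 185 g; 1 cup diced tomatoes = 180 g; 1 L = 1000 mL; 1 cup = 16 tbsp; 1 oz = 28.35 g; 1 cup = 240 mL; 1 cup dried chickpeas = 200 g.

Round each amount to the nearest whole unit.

Scaling factor: 6/5 = 1.2.
plain yogurt: 1 L × 6/5 × 1000 mL/L = 1200 mL
dried chickpeas: 1 cup × 6/5 × 200 g/cup = 240 g
white rice: 2.25 cup × 6/5 × 185 g/cup ÷ 28.35 g/oz ≈ 18 oz
diced tomatoes: (3 cup + 6 tbsp = 3.375 cup) × 6/5 × 180 g/cup = 729 g

plain yogurt: 1200 mL; dried chickpeas: 240 g; white rice: 18 oz; diced tomatoes: 729 g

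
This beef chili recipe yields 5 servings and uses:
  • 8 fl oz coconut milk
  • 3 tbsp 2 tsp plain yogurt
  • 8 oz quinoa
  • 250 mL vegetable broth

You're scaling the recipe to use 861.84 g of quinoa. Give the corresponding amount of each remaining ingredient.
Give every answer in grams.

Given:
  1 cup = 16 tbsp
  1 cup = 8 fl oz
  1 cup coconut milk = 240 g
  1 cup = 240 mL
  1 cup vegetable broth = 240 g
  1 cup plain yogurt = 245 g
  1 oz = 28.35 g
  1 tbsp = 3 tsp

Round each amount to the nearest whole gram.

coconut milk: 912 g; plain yogurt: 213 g; vegetable broth: 950 g

The original recipe has 226.8 g of quinoa, so the scaling factor is 861.84 ÷ 226.8 = 19/5 = 3.8.
coconut milk: 8 fl oz × 19/5 ÷ 8 fl oz/cup × 240 g/cup = 912 g
plain yogurt: (3 tbsp + 2 tsp = 11/3 tbsp) × 19/5 ÷ 16 tbsp/cup × 245 g/cup ≈ 213 g
vegetable broth: 250 mL × 19/5 ÷ 240 mL/cup × 240 g/cup = 950 g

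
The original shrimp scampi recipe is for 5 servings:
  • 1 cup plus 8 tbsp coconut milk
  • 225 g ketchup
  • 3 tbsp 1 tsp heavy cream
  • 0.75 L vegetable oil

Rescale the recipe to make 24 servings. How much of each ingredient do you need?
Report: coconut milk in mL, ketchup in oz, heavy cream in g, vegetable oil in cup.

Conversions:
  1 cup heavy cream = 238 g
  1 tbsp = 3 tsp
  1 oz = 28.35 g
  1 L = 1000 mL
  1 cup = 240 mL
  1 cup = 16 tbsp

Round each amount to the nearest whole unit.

Scaling factor: 24/5 = 4.8.
coconut milk: (1 cup + 8 tbsp = 1.5 cup) × 24/5 × 240 mL/cup = 1728 mL
ketchup: 225 g × 24/5 ÷ 28.35 g/oz ≈ 38 oz
heavy cream: (3 tbsp + 1 tsp = 10/3 tbsp) × 24/5 ÷ 16 tbsp/cup × 238 g/cup = 238 g
vegetable oil: 0.75 L × 24/5 × 1000 mL/L ÷ 240 mL/cup = 15 cup

coconut milk: 1728 mL; ketchup: 38 oz; heavy cream: 238 g; vegetable oil: 15 cup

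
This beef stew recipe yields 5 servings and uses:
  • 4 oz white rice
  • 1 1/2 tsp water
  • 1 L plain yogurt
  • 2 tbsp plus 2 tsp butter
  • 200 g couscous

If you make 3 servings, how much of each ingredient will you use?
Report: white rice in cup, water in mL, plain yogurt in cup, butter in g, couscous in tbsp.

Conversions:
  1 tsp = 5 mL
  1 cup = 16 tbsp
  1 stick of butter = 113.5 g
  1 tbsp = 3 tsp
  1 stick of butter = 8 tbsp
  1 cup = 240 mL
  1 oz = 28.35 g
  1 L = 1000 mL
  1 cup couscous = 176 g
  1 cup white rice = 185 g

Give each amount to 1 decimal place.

white rice: 0.4 cup; water: 4.5 mL; plain yogurt: 2.5 cup; butter: 22.7 g; couscous: 10.9 tbsp

Scaling factor: 3/5 = 0.6.
white rice: 4 oz × 3/5 × 28.35 g/oz ÷ 185 g/cup ≈ 0.4 cup
water: 1.5 tsp × 3/5 × 5 mL/tsp = 4.5 mL
plain yogurt: 1 L × 3/5 × 1000 mL/L ÷ 240 mL/cup = 2.5 cup
butter: (2 tbsp + 2 tsp = 8/3 tbsp) × 3/5 ÷ 8 tbsp/stick × 113.5 g/stick = 22.7 g
couscous: 200 g × 3/5 ÷ 176 g/cup × 16 tbsp/cup ≈ 10.9 tbsp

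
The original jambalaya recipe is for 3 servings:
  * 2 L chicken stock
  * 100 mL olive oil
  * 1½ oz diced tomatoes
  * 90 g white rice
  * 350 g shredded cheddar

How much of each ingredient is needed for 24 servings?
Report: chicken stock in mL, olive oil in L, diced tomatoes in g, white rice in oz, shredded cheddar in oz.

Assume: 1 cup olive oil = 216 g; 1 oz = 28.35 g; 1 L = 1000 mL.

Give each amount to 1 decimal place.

Scaling factor: 24/3 = 8.
chicken stock: 2 L × 8 × 1000 mL/L = 16000.0 mL
olive oil: 100 mL × 8 ÷ 1000 mL/L = 0.8 L
diced tomatoes: 1.5 oz × 8 × 28.35 g/oz = 340.2 g
white rice: 90 g × 8 ÷ 28.35 g/oz ≈ 25.4 oz
shredded cheddar: 350 g × 8 ÷ 28.35 g/oz ≈ 98.8 oz

chicken stock: 16000.0 mL; olive oil: 0.8 L; diced tomatoes: 340.2 g; white rice: 25.4 oz; shredded cheddar: 98.8 oz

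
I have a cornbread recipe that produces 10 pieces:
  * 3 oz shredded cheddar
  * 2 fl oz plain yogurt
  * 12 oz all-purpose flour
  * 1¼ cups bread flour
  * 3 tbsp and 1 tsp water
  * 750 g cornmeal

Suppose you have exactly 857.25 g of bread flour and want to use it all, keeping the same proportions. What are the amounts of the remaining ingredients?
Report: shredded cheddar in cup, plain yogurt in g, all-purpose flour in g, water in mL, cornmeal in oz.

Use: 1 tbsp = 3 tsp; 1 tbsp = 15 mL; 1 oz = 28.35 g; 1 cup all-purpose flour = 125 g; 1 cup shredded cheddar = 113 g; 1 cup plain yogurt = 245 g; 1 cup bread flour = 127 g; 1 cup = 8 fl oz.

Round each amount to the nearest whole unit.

shredded cheddar: 4 cup; plain yogurt: 331 g; all-purpose flour: 1837 g; water: 270 mL; cornmeal: 143 oz

The original recipe has 158.75 g of bread flour, so the scaling factor is 857.25 ÷ 158.75 = 27/5 = 5.4.
shredded cheddar: 3 oz × 27/5 × 28.35 g/oz ÷ 113 g/cup ≈ 4 cup
plain yogurt: 2 fl oz × 27/5 ÷ 8 fl oz/cup × 245 g/cup ≈ 331 g
all-purpose flour: 12 oz × 27/5 × 28.35 g/oz ≈ 1837 g
water: (3 tbsp + 1 tsp = 10/3 tbsp) × 27/5 × 15 mL/tbsp = 270 mL
cornmeal: 750 g × 27/5 ÷ 28.35 g/oz ≈ 143 oz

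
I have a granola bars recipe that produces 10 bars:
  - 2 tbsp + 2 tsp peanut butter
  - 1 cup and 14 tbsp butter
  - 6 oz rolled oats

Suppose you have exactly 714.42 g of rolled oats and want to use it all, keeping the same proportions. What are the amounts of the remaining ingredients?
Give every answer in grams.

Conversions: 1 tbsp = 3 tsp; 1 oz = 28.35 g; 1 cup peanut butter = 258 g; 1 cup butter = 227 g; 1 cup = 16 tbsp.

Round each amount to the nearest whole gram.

The original recipe has 170.1 g of rolled oats, so the scaling factor is 714.42 ÷ 170.1 = 21/5 = 4.2.
peanut butter: (2 tbsp + 2 tsp = 8/3 tbsp) × 21/5 ÷ 16 tbsp/cup × 258 g/cup ≈ 181 g
butter: (1 cup + 14 tbsp = 1.875 cup) × 21/5 × 227 g/cup ≈ 1788 g

peanut butter: 181 g; butter: 1788 g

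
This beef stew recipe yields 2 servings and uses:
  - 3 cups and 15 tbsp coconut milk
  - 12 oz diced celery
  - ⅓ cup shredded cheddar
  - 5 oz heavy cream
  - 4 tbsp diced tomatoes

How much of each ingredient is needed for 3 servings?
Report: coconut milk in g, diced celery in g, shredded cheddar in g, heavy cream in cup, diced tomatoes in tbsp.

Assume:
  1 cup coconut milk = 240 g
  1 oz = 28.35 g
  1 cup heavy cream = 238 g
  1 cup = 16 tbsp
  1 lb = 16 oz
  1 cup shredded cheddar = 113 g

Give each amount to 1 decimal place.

Scaling factor: 3/2 = 1.5.
coconut milk: (3 cup + 15 tbsp = 3.9375 cup) × 3/2 × 240 g/cup = 1417.5 g
diced celery: 12 oz × 3/2 × 28.35 g/oz = 510.3 g
shredded cheddar: 1/3 cup × 3/2 × 113 g/cup = 56.5 g
heavy cream: 5 oz × 3/2 × 28.35 g/oz ÷ 238 g/cup ≈ 0.9 cup
diced tomatoes: 4 tbsp × 3/2 = 6.0 tbsp

coconut milk: 1417.5 g; diced celery: 510.3 g; shredded cheddar: 56.5 g; heavy cream: 0.9 cup; diced tomatoes: 6.0 tbsp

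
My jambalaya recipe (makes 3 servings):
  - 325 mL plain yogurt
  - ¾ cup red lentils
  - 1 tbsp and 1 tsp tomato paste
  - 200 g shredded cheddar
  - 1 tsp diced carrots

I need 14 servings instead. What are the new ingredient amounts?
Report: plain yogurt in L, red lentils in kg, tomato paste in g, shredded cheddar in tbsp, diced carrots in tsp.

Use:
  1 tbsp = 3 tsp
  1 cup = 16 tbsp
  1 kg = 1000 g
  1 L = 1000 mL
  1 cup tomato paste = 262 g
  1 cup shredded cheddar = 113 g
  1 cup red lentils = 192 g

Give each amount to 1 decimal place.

Scaling factor: 14/3.
plain yogurt: 325 mL × 14/3 ÷ 1000 mL/L ≈ 1.5 L
red lentils: 0.75 cup × 14/3 × 192 g/cup ÷ 1000 g/kg ≈ 0.7 kg
tomato paste: (1 tbsp + 1 tsp = 4/3 tbsp) × 14/3 ÷ 16 tbsp/cup × 262 g/cup ≈ 101.9 g
shredded cheddar: 200 g × 14/3 ÷ 113 g/cup × 16 tbsp/cup ≈ 132.2 tbsp
diced carrots: 1 tsp × 14/3 ≈ 4.7 tsp

plain yogurt: 1.5 L; red lentils: 0.7 kg; tomato paste: 101.9 g; shredded cheddar: 132.2 tbsp; diced carrots: 4.7 tsp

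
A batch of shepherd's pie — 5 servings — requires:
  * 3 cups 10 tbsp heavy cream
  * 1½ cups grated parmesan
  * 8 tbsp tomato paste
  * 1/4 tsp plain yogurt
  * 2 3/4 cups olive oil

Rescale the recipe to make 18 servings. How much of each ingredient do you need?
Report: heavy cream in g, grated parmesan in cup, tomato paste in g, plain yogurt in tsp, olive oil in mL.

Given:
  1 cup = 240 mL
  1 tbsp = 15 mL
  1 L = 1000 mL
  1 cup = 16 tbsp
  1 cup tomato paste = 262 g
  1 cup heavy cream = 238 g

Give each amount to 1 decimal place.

heavy cream: 3105.9 g; grated parmesan: 5.4 cup; tomato paste: 471.6 g; plain yogurt: 0.9 tsp; olive oil: 2376.0 mL

Scaling factor: 18/5 = 3.6.
heavy cream: (3 cup + 10 tbsp = 3.625 cup) × 18/5 × 238 g/cup = 3105.9 g
grated parmesan: 1.5 cup × 18/5 = 5.4 cup
tomato paste: 8 tbsp × 18/5 ÷ 16 tbsp/cup × 262 g/cup = 471.6 g
plain yogurt: 0.25 tsp × 18/5 = 0.9 tsp
olive oil: 2.75 cup × 18/5 × 240 mL/cup = 2376.0 mL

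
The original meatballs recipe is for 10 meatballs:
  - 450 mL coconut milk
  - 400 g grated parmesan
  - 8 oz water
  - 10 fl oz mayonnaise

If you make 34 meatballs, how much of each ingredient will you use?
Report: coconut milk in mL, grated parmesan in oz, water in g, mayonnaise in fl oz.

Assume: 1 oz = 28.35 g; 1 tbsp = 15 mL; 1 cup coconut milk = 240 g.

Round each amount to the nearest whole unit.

coconut milk: 1530 mL; grated parmesan: 48 oz; water: 771 g; mayonnaise: 34 fl oz

Scaling factor: 34/10 = 17/5 = 3.4.
coconut milk: 450 mL × 17/5 = 1530 mL
grated parmesan: 400 g × 17/5 ÷ 28.35 g/oz ≈ 48 oz
water: 8 oz × 17/5 × 28.35 g/oz ≈ 771 g
mayonnaise: 10 fl oz × 17/5 = 34 fl oz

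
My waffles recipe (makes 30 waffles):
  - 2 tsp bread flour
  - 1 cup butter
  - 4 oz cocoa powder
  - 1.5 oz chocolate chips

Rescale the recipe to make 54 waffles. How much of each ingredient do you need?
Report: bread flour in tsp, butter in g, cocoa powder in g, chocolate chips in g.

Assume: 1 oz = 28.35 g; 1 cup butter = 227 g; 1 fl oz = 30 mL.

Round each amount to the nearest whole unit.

bread flour: 4 tsp; butter: 409 g; cocoa powder: 204 g; chocolate chips: 77 g

Scaling factor: 54/30 = 9/5 = 1.8.
bread flour: 2 tsp × 9/5 ≈ 4 tsp
butter: 1 cup × 9/5 × 227 g/cup ≈ 409 g
cocoa powder: 4 oz × 9/5 × 28.35 g/oz ≈ 204 g
chocolate chips: 1.5 oz × 9/5 × 28.35 g/oz ≈ 77 g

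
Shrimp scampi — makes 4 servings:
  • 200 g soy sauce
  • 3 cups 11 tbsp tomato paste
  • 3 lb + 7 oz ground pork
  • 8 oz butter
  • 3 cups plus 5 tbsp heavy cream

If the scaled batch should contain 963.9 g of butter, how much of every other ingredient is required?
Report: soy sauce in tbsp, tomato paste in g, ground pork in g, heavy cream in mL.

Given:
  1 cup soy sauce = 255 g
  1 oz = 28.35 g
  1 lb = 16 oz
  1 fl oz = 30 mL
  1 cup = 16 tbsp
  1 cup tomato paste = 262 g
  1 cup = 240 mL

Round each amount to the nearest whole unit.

soy sauce: 53 tbsp; tomato paste: 4106 g; ground pork: 6627 g; heavy cream: 3379 mL

The original recipe has 226.8 g of butter, so the scaling factor is 963.9 ÷ 226.8 = 17/4 = 4.25.
soy sauce: 200 g × 17/4 ÷ 255 g/cup × 16 tbsp/cup ≈ 53 tbsp
tomato paste: (3 cup + 11 tbsp = 3.6875 cup) × 17/4 × 262 g/cup ≈ 4106 g
ground pork: (3 lb + 7 oz = 3.4375 lb) × 17/4 × 16 oz/lb × 28.35 g/oz ≈ 6627 g
heavy cream: (3 cup + 5 tbsp = 3.3125 cup) × 17/4 × 240 mL/cup ≈ 3379 mL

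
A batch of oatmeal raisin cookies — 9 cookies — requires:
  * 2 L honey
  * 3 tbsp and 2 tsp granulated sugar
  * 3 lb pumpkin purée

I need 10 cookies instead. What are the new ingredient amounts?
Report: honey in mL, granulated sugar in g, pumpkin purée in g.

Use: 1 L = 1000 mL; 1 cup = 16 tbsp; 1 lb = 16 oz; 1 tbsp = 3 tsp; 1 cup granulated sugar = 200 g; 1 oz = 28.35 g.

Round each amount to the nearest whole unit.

honey: 2222 mL; granulated sugar: 51 g; pumpkin purée: 1512 g

Scaling factor: 10/9.
honey: 2 L × 10/9 × 1000 mL/L ≈ 2222 mL
granulated sugar: (3 tbsp + 2 tsp = 11/3 tbsp) × 10/9 ÷ 16 tbsp/cup × 200 g/cup ≈ 51 g
pumpkin purée: 3 lb × 10/9 × 16 oz/lb × 28.35 g/oz = 1512 g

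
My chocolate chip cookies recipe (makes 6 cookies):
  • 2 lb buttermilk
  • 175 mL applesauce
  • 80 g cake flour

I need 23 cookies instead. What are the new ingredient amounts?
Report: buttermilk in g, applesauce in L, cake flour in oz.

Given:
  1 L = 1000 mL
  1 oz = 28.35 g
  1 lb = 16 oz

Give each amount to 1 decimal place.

Scaling factor: 23/6.
buttermilk: 2 lb × 23/6 × 16 oz/lb × 28.35 g/oz = 3477.6 g
applesauce: 175 mL × 23/6 ÷ 1000 mL/L ≈ 0.7 L
cake flour: 80 g × 23/6 ÷ 28.35 g/oz ≈ 10.8 oz

buttermilk: 3477.6 g; applesauce: 0.7 L; cake flour: 10.8 oz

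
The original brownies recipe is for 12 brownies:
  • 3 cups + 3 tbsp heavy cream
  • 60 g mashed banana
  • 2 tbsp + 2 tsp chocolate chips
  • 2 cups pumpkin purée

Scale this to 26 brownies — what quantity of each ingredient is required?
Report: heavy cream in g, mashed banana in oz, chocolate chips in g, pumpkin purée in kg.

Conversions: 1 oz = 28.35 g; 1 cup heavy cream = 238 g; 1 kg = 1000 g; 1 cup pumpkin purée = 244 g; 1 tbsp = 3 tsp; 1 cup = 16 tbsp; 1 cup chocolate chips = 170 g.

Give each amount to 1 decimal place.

Scaling factor: 26/12 = 13/6.
heavy cream: (3 cup + 3 tbsp = 3.1875 cup) × 13/6 × 238 g/cup ≈ 1643.7 g
mashed banana: 60 g × 13/6 ÷ 28.35 g/oz ≈ 4.6 oz
chocolate chips: (2 tbsp + 2 tsp = 8/3 tbsp) × 13/6 ÷ 16 tbsp/cup × 170 g/cup ≈ 61.4 g
pumpkin purée: 2 cup × 13/6 × 244 g/cup ÷ 1000 g/kg ≈ 1.1 kg

heavy cream: 1643.7 g; mashed banana: 4.6 oz; chocolate chips: 61.4 g; pumpkin purée: 1.1 kg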